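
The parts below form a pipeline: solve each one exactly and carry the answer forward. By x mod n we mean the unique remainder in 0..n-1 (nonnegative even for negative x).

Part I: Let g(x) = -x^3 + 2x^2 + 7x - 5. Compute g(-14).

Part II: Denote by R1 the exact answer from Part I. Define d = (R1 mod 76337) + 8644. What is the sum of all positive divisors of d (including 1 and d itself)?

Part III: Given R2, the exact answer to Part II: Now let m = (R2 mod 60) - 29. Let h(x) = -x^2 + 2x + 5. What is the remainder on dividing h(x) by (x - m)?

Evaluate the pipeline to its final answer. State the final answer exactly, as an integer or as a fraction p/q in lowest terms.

-58

Part I: -1*(-14)^3 + 2*(-14)^2 + 7*(-14)^1 - 5 = (2744) + (392) + (-98) + (-5) = 3033; answer 3033
Part II: R1 = 3033; d = 11677; 11677 is prime, so its only divisors are 1 and 11677; sigma = 1 + 11677 = 11678; answer 11678
Part III: R2 = 11678; m = 9; remainder = value at the root: -1*(9)^2 + 2*(9)^1 + 5 = (-81) + (18) + (5) = -58; answer -58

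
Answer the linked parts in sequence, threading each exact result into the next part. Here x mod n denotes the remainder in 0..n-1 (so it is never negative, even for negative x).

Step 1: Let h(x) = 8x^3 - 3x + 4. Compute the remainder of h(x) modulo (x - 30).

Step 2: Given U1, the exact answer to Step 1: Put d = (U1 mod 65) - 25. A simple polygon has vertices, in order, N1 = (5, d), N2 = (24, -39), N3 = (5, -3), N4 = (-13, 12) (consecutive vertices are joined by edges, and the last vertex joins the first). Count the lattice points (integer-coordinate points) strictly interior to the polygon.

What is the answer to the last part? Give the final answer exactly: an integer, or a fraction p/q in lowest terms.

495

Step 1: remainder = value at the root: 8*(30)^3 - 3*(30)^1 + 4 = (216000) + (-90) + (4) = 215914; answer 215914
Step 2: U1 = 215914; d = 24; cross terms: (5*-39 - 24*24)=-771, (24*-3 - 5*-39)=123, (5*12 - -13*-3)=21, (-13*24 - 5*12)=-372; twice the area = |-999| = 999; area = 999/2; boundary points = 1 + 1 + 3 + 6 = 11; strictly interior points = area - boundary/2 + 1 = 495; answer 495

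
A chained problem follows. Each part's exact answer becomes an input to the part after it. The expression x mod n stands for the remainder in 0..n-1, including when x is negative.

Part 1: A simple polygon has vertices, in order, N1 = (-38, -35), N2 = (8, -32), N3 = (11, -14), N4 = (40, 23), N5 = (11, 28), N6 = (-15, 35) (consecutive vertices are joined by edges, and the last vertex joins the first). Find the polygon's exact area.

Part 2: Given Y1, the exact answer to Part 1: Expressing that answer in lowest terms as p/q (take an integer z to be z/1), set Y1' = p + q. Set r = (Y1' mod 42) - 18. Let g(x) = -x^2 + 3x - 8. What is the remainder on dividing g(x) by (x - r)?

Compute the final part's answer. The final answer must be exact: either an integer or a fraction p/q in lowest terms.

Part 1: cross terms: (-38*-32 - 8*-35)=1496, (8*-14 - 11*-32)=240, (11*23 - 40*-14)=813, (40*28 - 11*23)=867, (11*35 - -15*28)=805, (-15*-35 - -38*35)=1855; twice the area = |6076| = 6076; area = 3038; answer 3038
Part 2: Y1 = 3038; threaded value p + q = 3039; r = -3; remainder = value at the root: -1*(-3)^2 + 3*(-3)^1 - 8 = (-9) + (-9) + (-8) = -26; answer -26

-26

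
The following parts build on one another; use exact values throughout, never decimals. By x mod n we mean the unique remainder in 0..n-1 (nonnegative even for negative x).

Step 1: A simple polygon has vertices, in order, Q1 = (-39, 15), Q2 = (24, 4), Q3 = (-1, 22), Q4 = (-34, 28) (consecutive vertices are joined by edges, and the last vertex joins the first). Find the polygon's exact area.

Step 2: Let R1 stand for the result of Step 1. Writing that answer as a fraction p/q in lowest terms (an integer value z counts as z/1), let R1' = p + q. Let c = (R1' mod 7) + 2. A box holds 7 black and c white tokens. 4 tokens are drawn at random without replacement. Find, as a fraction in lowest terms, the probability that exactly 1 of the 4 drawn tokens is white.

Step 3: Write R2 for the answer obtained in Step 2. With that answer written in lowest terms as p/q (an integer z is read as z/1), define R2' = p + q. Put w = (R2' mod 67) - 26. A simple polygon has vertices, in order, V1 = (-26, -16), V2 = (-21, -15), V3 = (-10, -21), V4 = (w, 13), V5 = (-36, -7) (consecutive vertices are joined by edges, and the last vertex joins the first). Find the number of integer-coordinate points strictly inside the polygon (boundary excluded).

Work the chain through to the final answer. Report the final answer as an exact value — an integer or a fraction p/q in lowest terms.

684

Step 1: cross terms: (-39*4 - 24*15)=-516, (24*22 - -1*4)=532, (-1*28 - -34*22)=720, (-34*15 - -39*28)=582; twice the area = |1318| = 1318; area = 659; answer 659
Step 2: R1 = 659; threaded value p + q = 660; c = 4; total draws C(11,4) = 330; favorable C(4,1)*C(7,3) = 140; P = 14/33; answer 14/33
Step 3: R2 = 14/33; threaded value p + q = 47; w = 21; cross terms: (-26*-15 - -21*-16)=54, (-21*-21 - -10*-15)=291, (-10*13 - 21*-21)=311, (21*-7 - -36*13)=321, (-36*-16 - -26*-7)=394; twice the area = |1371| = 1371; area = 1371/2; boundary points = 1 + 1 + 1 + 1 + 1 = 5; strictly interior points = area - boundary/2 + 1 = 684; answer 684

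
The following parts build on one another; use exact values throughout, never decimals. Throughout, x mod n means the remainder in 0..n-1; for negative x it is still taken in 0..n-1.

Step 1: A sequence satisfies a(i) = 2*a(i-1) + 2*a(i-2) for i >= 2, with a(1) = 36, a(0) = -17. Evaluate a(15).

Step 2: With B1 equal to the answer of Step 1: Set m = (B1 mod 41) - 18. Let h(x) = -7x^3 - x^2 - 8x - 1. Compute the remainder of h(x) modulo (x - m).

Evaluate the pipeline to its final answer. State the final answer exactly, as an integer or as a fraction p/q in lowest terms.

Step 1: a(2) = 2*(36) + 2*(-17) = 38; iterating: a(2)=38, a(3)=148, a(4)=372, a(5)=1040, a(6)=2824, a(7)=7728, a(8)=21104, a(9)=57664, a(10)=157536, a(11)=430400, a(12)=1175872, a(13)=3212544, a(14)=8776832, a(15)=23978752; answer 23978752
Step 2: B1 = 23978752; m = 7; remainder = value at the root: -7*(7)^3 - 1*(7)^2 - 8*(7)^1 - 1 = (-2401) + (-49) + (-56) + (-1) = -2507; answer -2507

-2507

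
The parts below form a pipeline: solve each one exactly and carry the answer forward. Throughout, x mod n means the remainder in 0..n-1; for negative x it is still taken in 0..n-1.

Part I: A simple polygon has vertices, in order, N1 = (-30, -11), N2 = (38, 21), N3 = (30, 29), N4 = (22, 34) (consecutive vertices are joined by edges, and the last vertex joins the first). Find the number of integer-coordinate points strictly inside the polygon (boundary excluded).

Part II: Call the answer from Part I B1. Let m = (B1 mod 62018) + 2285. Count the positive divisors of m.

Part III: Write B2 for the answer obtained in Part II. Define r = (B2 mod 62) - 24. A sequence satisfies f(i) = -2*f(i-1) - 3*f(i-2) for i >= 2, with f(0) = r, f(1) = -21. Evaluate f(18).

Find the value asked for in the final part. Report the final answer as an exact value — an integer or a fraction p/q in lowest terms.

-511536

Part I: cross terms: (-30*21 - 38*-11)=-212, (38*29 - 30*21)=472, (30*34 - 22*29)=382, (22*-11 - -30*34)=778; twice the area = |1420| = 1420; area = 710; boundary points = 4 + 8 + 1 + 1 = 14; strictly interior points = area - boundary/2 + 1 = 704; answer 704
Part II: B1 = 704; m = 2989; 2989 = 7^2 * 61; number of divisors = (2+1) * (1+1) = 6; answer 6
Part III: B2 = 6; r = -18; f(2) = -2*(-21) - 3*(-18) = 96; iterating: f(2)=96, f(3)=-129, f(4)=-30, f(5)=447, f(6)=-804, f(7)=267, f(8)=1878, f(9)=-4557, f(10)=3480, f(11)=6711, f(12)=-23862, f(13)=27591, f(14)=16404, f(15)=-115581, f(16)=181950, f(17)=-17157, f(18)=-511536; answer -511536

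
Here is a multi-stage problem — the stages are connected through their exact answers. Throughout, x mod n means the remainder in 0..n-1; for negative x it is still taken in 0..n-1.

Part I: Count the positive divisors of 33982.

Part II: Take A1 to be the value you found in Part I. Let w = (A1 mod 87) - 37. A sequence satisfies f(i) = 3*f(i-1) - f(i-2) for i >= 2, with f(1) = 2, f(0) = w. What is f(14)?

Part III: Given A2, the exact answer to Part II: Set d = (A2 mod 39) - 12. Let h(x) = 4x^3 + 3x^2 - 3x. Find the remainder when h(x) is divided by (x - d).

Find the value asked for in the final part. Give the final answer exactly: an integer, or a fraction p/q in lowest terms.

5654

Part I: 33982 = 2 * 13 * 1307; number of divisors = (1+1) * (1+1) * (1+1) = 8; answer 8
Part II: A1 = 8; w = -29; f(2) = 3*(2) - 1*(-29) = 35; iterating: f(2)=35, f(3)=103, f(4)=274, f(5)=719, f(6)=1883, f(7)=4930, f(8)=12907, f(9)=33791, f(10)=88466, f(11)=231607, f(12)=606355, f(13)=1587458, f(14)=4156019; answer 4156019
Part III: A2 = 4156019; d = 11; remainder = value at the root: 4*(11)^3 + 3*(11)^2 - 3*(11)^1 = (5324) + (363) + (-33) = 5654; answer 5654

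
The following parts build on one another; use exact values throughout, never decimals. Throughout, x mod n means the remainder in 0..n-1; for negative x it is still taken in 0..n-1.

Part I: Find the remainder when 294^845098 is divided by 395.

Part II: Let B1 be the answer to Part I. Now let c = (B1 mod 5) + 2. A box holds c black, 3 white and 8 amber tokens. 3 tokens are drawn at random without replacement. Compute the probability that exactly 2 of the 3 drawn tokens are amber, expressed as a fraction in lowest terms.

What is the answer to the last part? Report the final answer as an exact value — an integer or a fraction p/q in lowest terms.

6/13

Part I: squarings mod 395: 294^1=294, 294^2=326, 294^4=21, 294^8=46, 294^16=141, 294^32=131, 294^64=176, 294^128=166, 294^256=301, 294^512=146, 294^1024=381, 294^2048=196, 294^4096=101, 294^8192=326, 294^16384=21, 294^32768=46, 294^65536=141, 294^131072=131, 294^262144=176, 294^524288=166; 294^845098 = 294^2 * 294^8 * 294^32 * 294^256 * 294^1024 * 294^8192 * 294^16384 * 294^32768 * 294^262144 * 294^524288 = 196 (mod 395); answer 196
Part II: B1 = 196; c = 3; total draws C(14,3) = 364; favorable C(8,2)*C(6,1) = 168; P = 6/13; answer 6/13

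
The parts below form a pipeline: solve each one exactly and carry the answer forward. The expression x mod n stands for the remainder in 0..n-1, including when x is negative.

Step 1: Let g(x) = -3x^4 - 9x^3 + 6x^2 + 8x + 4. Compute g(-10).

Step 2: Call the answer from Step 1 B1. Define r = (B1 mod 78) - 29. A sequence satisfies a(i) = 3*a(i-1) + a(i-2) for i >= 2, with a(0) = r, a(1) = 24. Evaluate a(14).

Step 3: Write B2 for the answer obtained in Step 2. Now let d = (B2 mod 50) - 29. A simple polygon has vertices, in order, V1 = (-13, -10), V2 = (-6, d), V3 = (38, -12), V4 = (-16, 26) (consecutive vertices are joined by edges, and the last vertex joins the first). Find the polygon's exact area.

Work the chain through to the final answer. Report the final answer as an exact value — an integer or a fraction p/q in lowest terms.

857

Step 1: -3*(-10)^4 - 9*(-10)^3 + 6*(-10)^2 + 8*(-10)^1 + 4 = (-30000) + (9000) + (600) + (-80) + (4) = -20476; answer -20476
Step 2: B1 = -20476; r = 9; a(2) = 3*(24) + 1*(9) = 81; iterating: a(2)=81, a(3)=267, a(4)=882, a(5)=2913, a(6)=9621, a(7)=31776, a(8)=104949, a(9)=346623, a(10)=1144818, a(11)=3781077, a(12)=12488049, a(13)=41245224, a(14)=136223721; answer 136223721
Step 3: B2 = 136223721; d = -8; cross terms: (-13*-8 - -6*-10)=44, (-6*-12 - 38*-8)=376, (38*26 - -16*-12)=796, (-16*-10 - -13*26)=498; twice the area = |1714| = 1714; area = 857; answer 857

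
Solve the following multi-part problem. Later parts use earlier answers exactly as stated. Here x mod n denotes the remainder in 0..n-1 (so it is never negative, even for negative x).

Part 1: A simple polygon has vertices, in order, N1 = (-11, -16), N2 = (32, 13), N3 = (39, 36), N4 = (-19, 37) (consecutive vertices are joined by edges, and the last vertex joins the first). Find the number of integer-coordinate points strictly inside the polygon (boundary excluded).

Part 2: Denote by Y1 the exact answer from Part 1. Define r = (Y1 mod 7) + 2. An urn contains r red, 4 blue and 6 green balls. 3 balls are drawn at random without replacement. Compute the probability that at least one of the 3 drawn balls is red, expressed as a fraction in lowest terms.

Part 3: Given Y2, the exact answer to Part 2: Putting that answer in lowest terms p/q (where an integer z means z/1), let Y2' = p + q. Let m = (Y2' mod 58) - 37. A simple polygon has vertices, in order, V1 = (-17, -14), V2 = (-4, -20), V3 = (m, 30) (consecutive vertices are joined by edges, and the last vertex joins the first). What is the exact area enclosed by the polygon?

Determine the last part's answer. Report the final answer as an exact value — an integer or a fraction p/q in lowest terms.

Part 1: cross terms: (-11*13 - 32*-16)=369, (32*36 - 39*13)=645, (39*37 - -19*36)=2127, (-19*-16 - -11*37)=711; twice the area = |3852| = 3852; area = 1926; boundary points = 1 + 1 + 1 + 1 = 4; strictly interior points = area - boundary/2 + 1 = 1925; answer 1925
Part 2: Y1 = 1925; r = 2; total draws C(12,3) = 220; complement C(10,3) = 120; favorable 220 - 120 = 100; P = 5/11; answer 5/11
Part 3: Y2 = 5/11; threaded value p + q = 16; m = -21; cross terms: (-17*-20 - -4*-14)=284, (-4*30 - -21*-20)=-540, (-21*-14 - -17*30)=804; twice the area = |548| = 548; area = 274; answer 274

274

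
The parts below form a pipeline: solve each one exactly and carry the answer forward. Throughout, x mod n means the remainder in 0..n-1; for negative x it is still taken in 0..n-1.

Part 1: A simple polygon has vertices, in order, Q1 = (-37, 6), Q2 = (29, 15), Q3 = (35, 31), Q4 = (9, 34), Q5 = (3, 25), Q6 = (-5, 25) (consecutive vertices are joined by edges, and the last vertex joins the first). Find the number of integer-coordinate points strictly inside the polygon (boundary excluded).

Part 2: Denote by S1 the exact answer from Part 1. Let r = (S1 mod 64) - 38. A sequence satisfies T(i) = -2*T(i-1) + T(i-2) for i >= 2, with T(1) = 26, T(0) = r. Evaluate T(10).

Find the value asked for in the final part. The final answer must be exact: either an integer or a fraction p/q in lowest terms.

-52963

Part 1: cross terms: (-37*15 - 29*6)=-729, (29*31 - 35*15)=374, (35*34 - 9*31)=911, (9*25 - 3*34)=123, (3*25 - -5*25)=200, (-5*6 - -37*25)=895; twice the area = |1774| = 1774; area = 887; boundary points = 3 + 2 + 1 + 3 + 8 + 1 = 18; strictly interior points = area - boundary/2 + 1 = 879; answer 879
Part 2: S1 = 879; r = 9; T(2) = -2*(26) + 1*(9) = -43; iterating: T(2)=-43, T(3)=112, T(4)=-267, T(5)=646, T(6)=-1559, T(7)=3764, T(8)=-9087, T(9)=21938, T(10)=-52963; answer -52963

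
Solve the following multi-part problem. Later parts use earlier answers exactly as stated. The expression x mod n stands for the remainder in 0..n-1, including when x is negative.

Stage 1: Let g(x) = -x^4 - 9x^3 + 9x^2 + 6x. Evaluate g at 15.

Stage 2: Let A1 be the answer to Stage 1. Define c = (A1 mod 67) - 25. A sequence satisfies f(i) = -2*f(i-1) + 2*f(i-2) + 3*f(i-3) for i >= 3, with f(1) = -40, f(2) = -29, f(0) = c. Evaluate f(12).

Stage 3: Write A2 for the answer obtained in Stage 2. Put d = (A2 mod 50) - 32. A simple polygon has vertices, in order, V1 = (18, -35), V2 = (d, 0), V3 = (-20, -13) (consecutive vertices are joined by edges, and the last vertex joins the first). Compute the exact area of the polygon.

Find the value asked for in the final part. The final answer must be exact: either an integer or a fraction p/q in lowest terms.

357

Stage 1: -1*(15)^4 - 9*(15)^3 + 9*(15)^2 + 6*(15)^1 = (-50625) + (-30375) + (2025) + (90) = -78885; answer -78885
Stage 2: A1 = -78885; c = 16; f(3) = -2*(-29) + 2*(-40) + 3*(16) = 26; iterating: f(3)=26, f(4)=-230, f(5)=425, f(6)=-1232, f(7)=2624, f(8)=-6437, f(9)=14426, f(10)=-33854, f(11)=77249, f(12)=-178928; answer -178928
Stage 3: A2 = -178928; d = -10; cross terms: (18*0 - -10*-35)=-350, (-10*-13 - -20*0)=130, (-20*-35 - 18*-13)=934; twice the area = |714| = 714; area = 357; answer 357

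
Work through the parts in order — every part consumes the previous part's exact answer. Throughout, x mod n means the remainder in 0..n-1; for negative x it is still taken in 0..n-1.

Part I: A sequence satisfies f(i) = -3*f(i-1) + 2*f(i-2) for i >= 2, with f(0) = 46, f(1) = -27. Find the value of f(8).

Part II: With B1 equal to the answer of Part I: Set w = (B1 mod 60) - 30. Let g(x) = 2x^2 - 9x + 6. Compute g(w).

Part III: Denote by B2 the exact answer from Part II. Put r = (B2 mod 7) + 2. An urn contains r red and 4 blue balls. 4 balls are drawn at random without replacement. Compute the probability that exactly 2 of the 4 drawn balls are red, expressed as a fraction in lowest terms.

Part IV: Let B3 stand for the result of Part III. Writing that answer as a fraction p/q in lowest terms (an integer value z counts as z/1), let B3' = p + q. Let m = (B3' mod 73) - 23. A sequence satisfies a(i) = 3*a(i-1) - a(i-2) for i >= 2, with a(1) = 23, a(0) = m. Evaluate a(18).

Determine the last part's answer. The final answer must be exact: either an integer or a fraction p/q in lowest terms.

417535627

Part I: f(2) = -3*(-27) + 2*(46) = 173; iterating: f(2)=173, f(3)=-573, f(4)=2065, f(5)=-7341, f(6)=26153, f(7)=-93141, f(8)=331729; answer 331729
Part II: B1 = 331729; w = 19; 2*(19)^2 - 9*(19)^1 + 6 = (722) + (-171) + (6) = 557; answer 557
Part III: B2 = 557; r = 6; total draws C(10,4) = 210; favorable C(6,2)*C(4,2) = 90; P = 3/7; answer 3/7
Part IV: B3 = 3/7; threaded value p + q = 10; m = -13; a(2) = 3*(23) - 1*(-13) = 82; iterating: a(2)=82, a(3)=223, a(4)=587, a(5)=1538, a(6)=4027, a(7)=10543, a(8)=27602, a(9)=72263, a(10)=189187, a(11)=495298, a(12)=1296707, a(13)=3394823, a(14)=8887762, a(15)=23268463, a(16)=60917627, a(17)=159484418, a(18)=417535627; answer 417535627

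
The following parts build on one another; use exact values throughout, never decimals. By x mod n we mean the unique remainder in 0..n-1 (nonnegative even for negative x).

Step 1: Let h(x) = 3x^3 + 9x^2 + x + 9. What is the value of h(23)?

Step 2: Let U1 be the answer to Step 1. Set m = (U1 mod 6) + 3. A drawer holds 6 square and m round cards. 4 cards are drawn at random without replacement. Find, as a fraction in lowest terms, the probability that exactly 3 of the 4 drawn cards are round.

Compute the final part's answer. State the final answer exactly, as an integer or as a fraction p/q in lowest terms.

2/11

Step 1: 3*(23)^3 + 9*(23)^2 + 1*(23)^1 + 9 = (36501) + (4761) + (23) + (9) = 41294; answer 41294
Step 2: U1 = 41294; m = 5; total draws C(11,4) = 330; favorable C(5,3)*C(6,1) = 60; P = 2/11; answer 2/11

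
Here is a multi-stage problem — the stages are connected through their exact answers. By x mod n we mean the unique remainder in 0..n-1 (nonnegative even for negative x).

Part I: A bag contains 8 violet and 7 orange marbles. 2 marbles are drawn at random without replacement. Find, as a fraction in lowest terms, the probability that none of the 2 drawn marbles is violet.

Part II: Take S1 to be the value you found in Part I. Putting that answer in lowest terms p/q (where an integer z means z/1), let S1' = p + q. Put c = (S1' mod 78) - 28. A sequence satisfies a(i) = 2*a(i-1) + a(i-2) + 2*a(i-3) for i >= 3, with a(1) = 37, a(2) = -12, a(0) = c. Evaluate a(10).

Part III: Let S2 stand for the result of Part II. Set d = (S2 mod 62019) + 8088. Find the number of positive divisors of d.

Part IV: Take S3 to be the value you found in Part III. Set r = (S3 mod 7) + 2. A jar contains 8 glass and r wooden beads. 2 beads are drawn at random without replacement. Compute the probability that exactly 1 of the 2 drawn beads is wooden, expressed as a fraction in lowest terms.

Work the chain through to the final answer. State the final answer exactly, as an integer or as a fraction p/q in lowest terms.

16/33

Part I: total draws C(15,2) = 105; favorable C(7,2) = 21; P = 1/5; answer 1/5
Part II: S1 = 1/5; threaded value p + q = 6; c = -22; a(3) = 2*(-12) + 1*(37) + 2*(-22) = -31; iterating: a(3)=-31, a(4)=0, a(5)=-55, a(6)=-172, a(7)=-399, a(8)=-1080, a(9)=-2903, a(10)=-7684; answer -7684
Part III: S2 = -7684; d = 62423; 62423 is prime, so its only divisors are 1 and 62423; count = 2; answer 2
Part IV: S3 = 2; r = 4; total draws C(12,2) = 66; favorable C(4,1)*C(8,1) = 32; P = 16/33; answer 16/33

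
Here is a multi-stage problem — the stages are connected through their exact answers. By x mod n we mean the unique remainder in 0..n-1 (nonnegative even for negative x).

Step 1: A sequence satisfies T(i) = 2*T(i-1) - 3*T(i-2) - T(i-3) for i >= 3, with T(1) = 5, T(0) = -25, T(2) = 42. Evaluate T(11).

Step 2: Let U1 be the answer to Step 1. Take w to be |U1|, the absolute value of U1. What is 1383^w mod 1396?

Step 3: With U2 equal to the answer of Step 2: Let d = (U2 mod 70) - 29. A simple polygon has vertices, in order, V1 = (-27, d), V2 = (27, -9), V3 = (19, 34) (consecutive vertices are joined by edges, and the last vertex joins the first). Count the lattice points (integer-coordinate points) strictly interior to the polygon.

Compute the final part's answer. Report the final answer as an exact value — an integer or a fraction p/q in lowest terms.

1075

Step 1: T(3) = 2*(42) - 3*(5) - 1*(-25) = 94; iterating: T(3)=94, T(4)=57, T(5)=-210, T(6)=-685, T(7)=-797, T(8)=671, T(9)=4418, T(10)=7620, T(11)=1315; answer 1315
Step 2: U1 = 1315; w = 1315; squarings mod 1396: 1383^1=1383, 1383^2=169, 1383^4=641, 1383^8=457, 1383^16=845, 1383^32=669, 1383^64=841, 1383^128=905, 1383^256=969, 1383^512=849, 1383^1024=465; 1383^1315 = 1383^1 * 1383^2 * 1383^32 * 1383^256 * 1383^1024 = 1231 (mod 1396); answer 1231
Step 3: U2 = 1231; d = 12; cross terms: (-27*-9 - 27*12)=-81, (27*34 - 19*-9)=1089, (19*12 - -27*34)=1146; twice the area = |2154| = 2154; area = 1077; boundary points = 3 + 1 + 2 = 6; strictly interior points = area - boundary/2 + 1 = 1075; answer 1075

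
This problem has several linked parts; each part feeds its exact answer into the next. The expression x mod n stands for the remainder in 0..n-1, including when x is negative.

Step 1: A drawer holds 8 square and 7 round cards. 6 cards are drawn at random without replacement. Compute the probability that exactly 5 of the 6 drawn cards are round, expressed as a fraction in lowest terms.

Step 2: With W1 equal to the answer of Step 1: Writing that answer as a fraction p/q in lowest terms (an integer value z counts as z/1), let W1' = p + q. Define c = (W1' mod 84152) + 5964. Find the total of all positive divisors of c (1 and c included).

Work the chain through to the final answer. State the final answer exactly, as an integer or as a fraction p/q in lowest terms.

6704

Step 1: total draws C(15,6) = 5005; favorable C(7,5)*C(8,1) = 168; P = 24/715; answer 24/715
Step 2: W1 = 24/715; threaded value p + q = 739; c = 6703; 6703 is prime, so its only divisors are 1 and 6703; sigma = 1 + 6703 = 6704; answer 6704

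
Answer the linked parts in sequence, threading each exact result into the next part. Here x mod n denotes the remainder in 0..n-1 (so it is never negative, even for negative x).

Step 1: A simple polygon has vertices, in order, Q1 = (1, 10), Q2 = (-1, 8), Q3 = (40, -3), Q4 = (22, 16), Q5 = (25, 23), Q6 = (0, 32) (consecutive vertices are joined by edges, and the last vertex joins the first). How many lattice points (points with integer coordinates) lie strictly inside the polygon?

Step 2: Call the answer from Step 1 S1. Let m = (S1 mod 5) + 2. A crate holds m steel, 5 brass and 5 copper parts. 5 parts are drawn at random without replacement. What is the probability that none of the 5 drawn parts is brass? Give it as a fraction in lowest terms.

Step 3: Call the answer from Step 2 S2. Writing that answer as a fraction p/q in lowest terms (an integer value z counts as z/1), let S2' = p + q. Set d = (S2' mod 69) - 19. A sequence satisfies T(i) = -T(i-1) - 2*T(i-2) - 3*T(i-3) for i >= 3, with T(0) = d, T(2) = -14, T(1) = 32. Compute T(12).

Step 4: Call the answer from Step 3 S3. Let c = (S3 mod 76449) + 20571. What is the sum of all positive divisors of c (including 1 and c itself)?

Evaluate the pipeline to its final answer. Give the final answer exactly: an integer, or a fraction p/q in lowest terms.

207360

Step 1: cross terms: (1*8 - -1*10)=18, (-1*-3 - 40*8)=-317, (40*16 - 22*-3)=706, (22*23 - 25*16)=106, (25*32 - 0*23)=800, (0*10 - 1*32)=-32; twice the area = |1281| = 1281; area = 1281/2; boundary points = 2 + 1 + 1 + 1 + 1 + 1 = 7; strictly interior points = area - boundary/2 + 1 = 638; answer 638
Step 2: S1 = 638; m = 5; total draws C(15,5) = 3003; favorable C(10,5) = 252; P = 12/143; answer 12/143
Step 3: S2 = 12/143; threaded value p + q = 155; d = -2; T(3) = -1*(-14) - 2*(32) - 3*(-2) = -44; iterating: T(3)=-44, T(4)=-24, T(5)=154, T(6)=26, T(7)=-262, T(8)=-252, T(9)=698, T(10)=592, T(11)=-1232, T(12)=-2046; answer -2046
Step 4: S3 = -2046; c = 94974; 94974 = 2 * 3 * 11 * 1439; sigma = (1 + 2) * (1 + 3) * (1 + 11) * (1 + 1439) = 3 * 4 * 12 * 1440 = 207360; answer 207360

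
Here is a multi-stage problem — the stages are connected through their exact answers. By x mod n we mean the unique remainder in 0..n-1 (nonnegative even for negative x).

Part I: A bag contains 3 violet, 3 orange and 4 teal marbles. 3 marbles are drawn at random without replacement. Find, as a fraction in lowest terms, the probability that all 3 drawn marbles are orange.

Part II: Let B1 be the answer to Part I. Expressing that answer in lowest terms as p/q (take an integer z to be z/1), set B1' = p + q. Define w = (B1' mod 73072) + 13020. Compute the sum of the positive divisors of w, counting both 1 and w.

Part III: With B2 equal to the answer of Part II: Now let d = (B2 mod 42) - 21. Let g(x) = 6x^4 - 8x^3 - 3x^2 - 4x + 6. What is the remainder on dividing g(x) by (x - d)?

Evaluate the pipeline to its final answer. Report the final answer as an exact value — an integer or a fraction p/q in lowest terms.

33261

Part I: total draws C(10,3) = 120; favorable C(3,3) = 1; P = 1/120; answer 1/120
Part II: B1 = 1/120; threaded value p + q = 121; w = 13141; 13141 = 17 * 773; sigma = (1 + 17) * (1 + 773) = 18 * 774 = 13932; answer 13932
Part III: B2 = 13932; d = 9; remainder = value at the root: 6*(9)^4 - 8*(9)^3 - 3*(9)^2 - 4*(9)^1 + 6 = (39366) + (-5832) + (-243) + (-36) + (6) = 33261; answer 33261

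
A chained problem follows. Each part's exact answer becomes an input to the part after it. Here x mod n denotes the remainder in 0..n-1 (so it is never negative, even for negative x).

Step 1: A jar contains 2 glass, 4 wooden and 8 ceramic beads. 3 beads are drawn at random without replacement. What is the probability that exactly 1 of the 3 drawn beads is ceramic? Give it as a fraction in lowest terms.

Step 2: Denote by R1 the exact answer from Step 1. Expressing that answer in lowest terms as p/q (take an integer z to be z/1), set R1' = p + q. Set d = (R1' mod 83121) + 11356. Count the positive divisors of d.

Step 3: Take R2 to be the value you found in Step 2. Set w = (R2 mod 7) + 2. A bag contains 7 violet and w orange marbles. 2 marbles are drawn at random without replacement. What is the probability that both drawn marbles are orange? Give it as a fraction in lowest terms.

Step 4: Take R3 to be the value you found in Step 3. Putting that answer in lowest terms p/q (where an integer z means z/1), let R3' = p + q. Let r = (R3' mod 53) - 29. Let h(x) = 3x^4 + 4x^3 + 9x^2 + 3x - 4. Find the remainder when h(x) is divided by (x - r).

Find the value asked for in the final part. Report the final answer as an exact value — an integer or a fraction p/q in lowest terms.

Step 1: total draws C(14,3) = 364; favorable C(8,1)*C(6,2) = 120; P = 30/91; answer 30/91
Step 2: R1 = 30/91; threaded value p + q = 121; d = 11477; 11477 = 23 * 499; number of divisors = (1+1) * (1+1) = 4; answer 4
Step 3: R2 = 4; w = 6; total draws C(13,2) = 78; favorable C(6,2) = 15; P = 5/26; answer 5/26
Step 4: R3 = 5/26; threaded value p + q = 31; r = 2; remainder = value at the root: 3*(2)^4 + 4*(2)^3 + 9*(2)^2 + 3*(2)^1 - 4 = (48) + (32) + (36) + (6) + (-4) = 118; answer 118

118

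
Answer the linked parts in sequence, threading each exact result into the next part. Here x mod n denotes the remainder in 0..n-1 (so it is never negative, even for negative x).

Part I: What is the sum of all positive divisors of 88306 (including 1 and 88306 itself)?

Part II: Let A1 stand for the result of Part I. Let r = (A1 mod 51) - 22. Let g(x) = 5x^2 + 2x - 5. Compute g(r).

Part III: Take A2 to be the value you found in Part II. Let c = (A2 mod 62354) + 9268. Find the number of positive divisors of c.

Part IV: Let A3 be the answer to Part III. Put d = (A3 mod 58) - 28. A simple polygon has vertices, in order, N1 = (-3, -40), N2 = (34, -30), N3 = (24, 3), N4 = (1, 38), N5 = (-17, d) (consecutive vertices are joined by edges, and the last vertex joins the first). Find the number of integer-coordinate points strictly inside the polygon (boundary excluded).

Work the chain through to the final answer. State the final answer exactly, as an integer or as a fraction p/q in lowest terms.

2203

Part I: 88306 = 2 * 67 * 659; sigma = (1 + 2) * (1 + 67) * (1 + 659) = 3 * 68 * 660 = 134640; answer 134640
Part II: A1 = 134640; r = -22; 5*(-22)^2 + 2*(-22)^1 - 5 = (2420) + (-44) + (-5) = 2371; answer 2371
Part III: A2 = 2371; c = 11639; 11639 = 103 * 113; number of divisors = (1+1) * (1+1) = 4; answer 4
Part IV: A3 = 4; d = -24; cross terms: (-3*-30 - 34*-40)=1450, (34*3 - 24*-30)=822, (24*38 - 1*3)=909, (1*-24 - -17*38)=622, (-17*-40 - -3*-24)=608; twice the area = |4411| = 4411; area = 4411/2; boundary points = 1 + 1 + 1 + 2 + 2 = 7; strictly interior points = area - boundary/2 + 1 = 2203; answer 2203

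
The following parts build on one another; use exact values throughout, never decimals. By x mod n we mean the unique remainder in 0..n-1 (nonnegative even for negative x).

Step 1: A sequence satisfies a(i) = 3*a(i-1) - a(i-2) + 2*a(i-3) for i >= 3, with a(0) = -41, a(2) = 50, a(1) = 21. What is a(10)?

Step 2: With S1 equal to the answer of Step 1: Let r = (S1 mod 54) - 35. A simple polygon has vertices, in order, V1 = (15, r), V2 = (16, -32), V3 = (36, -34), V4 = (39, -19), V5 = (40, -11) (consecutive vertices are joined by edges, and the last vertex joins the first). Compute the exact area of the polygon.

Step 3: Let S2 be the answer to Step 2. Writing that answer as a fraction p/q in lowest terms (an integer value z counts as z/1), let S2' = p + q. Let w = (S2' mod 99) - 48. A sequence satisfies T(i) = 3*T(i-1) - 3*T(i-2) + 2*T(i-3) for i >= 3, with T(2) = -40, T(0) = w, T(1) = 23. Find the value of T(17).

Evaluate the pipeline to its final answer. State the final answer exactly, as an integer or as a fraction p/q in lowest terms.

Step 1: a(3) = 3*(50) - 1*(21) + 2*(-41) = 47; iterating: a(3)=47, a(4)=133, a(5)=452, a(6)=1317, a(7)=3765, a(8)=10882, a(9)=31515, a(10)=91193; answer 91193
Step 2: S1 = 91193; r = 6; cross terms: (15*-32 - 16*6)=-576, (16*-34 - 36*-32)=608, (36*-19 - 39*-34)=642, (39*-11 - 40*-19)=331, (40*6 - 15*-11)=405; twice the area = |1410| = 1410; area = 705; answer 705
Step 3: S2 = 705; threaded value p + q = 706; w = -35; T(3) = 3*(-40) - 3*(23) + 2*(-35) = -259; iterating: T(3)=-259, T(4)=-611, T(5)=-1136, T(6)=-2093, T(7)=-4093, T(8)=-8272, T(9)=-16723, T(10)=-33539, T(11)=-66992, T(12)=-133805, T(13)=-267517, T(14)=-535120, T(15)=-1070419, T(16)=-2140931, T(17)=-4281776; answer -4281776

-4281776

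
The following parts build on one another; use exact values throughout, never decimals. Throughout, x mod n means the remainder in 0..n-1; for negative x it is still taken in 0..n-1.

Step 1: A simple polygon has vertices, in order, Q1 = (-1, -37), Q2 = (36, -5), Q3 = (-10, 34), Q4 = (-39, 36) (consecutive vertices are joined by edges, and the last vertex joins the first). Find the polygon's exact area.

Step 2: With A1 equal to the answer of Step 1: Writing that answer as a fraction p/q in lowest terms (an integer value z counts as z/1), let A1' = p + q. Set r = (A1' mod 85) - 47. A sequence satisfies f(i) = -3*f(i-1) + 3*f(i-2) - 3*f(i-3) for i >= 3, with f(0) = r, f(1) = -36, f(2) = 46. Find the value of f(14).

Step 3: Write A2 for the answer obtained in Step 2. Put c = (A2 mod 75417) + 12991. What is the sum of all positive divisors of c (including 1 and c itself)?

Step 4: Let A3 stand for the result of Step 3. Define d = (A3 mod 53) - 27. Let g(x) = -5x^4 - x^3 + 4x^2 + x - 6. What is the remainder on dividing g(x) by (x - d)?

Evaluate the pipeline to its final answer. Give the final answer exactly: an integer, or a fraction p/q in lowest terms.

Step 1: cross terms: (-1*-5 - 36*-37)=1337, (36*34 - -10*-5)=1174, (-10*36 - -39*34)=966, (-39*-37 - -1*36)=1479; twice the area = |4956| = 4956; area = 2478; answer 2478
Step 2: A1 = 2478; threaded value p + q = 2479; r = -33; f(3) = -3*(46) + 3*(-36) - 3*(-33) = -147; iterating: f(3)=-147, f(4)=687, f(5)=-2640, f(6)=10422, f(7)=-41247, f(8)=162927, f(9)=-643788, f(10)=2543886, f(11)=-10051803, f(12)=39718431, f(13)=-156942360, f(14)=620137782; answer 620137782
Step 3: A2 = 620137782; c = 72199; 72199 = 17 * 31 * 137; sigma = (1 + 17) * (1 + 31) * (1 + 137) = 18 * 32 * 138 = 79488; answer 79488
Step 4: A3 = 79488; d = 14; remainder = value at the root: -5*(14)^4 - 1*(14)^3 + 4*(14)^2 + 1*(14)^1 - 6 = (-192080) + (-2744) + (784) + (14) + (-6) = -194032; answer -194032

-194032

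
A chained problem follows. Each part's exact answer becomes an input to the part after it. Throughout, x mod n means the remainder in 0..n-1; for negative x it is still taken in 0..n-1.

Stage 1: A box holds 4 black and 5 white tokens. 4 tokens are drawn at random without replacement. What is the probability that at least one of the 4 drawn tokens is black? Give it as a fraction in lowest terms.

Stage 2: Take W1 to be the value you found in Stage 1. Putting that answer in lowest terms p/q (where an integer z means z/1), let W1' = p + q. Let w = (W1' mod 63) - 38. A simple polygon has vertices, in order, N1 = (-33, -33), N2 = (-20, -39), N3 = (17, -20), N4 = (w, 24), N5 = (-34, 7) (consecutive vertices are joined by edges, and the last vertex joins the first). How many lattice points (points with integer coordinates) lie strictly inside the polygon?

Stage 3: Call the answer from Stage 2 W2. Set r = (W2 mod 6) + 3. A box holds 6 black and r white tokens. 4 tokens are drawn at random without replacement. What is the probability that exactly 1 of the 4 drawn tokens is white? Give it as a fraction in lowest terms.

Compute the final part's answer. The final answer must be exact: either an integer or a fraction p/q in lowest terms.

10/33

Stage 1: total draws C(9,4) = 126; complement C(5,4) = 5; favorable 126 - 5 = 121; P = 121/126; answer 121/126
Stage 2: W1 = 121/126; threaded value p + q = 247; w = 20; cross terms: (-33*-39 - -20*-33)=627, (-20*-20 - 17*-39)=1063, (17*24 - 20*-20)=808, (20*7 - -34*24)=956, (-34*-33 - -33*7)=1353; twice the area = |4807| = 4807; area = 4807/2; boundary points = 1 + 1 + 1 + 1 + 1 = 5; strictly interior points = area - boundary/2 + 1 = 2402; answer 2402
Stage 3: W2 = 2402; r = 5; total draws C(11,4) = 330; favorable C(5,1)*C(6,3) = 100; P = 10/33; answer 10/33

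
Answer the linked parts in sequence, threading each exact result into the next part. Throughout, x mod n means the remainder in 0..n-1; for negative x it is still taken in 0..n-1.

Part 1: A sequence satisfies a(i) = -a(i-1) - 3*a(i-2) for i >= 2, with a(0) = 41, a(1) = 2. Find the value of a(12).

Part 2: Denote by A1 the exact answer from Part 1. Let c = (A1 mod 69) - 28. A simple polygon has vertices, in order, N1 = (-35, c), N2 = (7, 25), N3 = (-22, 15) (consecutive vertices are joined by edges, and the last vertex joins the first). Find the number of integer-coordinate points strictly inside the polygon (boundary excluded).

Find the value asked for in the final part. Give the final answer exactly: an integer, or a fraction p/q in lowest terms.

189

Part 1: a(2) = -1*(2) - 3*(41) = -125; iterating: a(2)=-125, a(3)=119, a(4)=256, a(5)=-613, a(6)=-155, a(7)=1994, a(8)=-1529, a(9)=-4453, a(10)=9040, a(11)=4319, a(12)=-31439; answer -31439
Part 2: A1 = -31439; c = -3; cross terms: (-35*25 - 7*-3)=-854, (7*15 - -22*25)=655, (-22*-3 - -35*15)=591; twice the area = |392| = 392; area = 196; boundary points = 14 + 1 + 1 = 16; strictly interior points = area - boundary/2 + 1 = 189; answer 189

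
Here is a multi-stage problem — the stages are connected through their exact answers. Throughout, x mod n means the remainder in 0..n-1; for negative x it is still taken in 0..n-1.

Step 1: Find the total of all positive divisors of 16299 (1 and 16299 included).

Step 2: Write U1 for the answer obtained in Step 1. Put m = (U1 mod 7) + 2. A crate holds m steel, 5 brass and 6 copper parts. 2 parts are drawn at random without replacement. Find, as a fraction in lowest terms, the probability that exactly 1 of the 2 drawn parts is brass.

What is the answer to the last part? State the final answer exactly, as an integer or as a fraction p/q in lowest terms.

45/91

Step 1: 16299 = 3^2 * 1811; sigma = (1 + 3 + 9) * (1 + 1811) = 13 * 1812 = 23556; answer 23556
Step 2: U1 = 23556; m = 3; total draws C(14,2) = 91; favorable C(5,1)*C(9,1) = 45; P = 45/91; answer 45/91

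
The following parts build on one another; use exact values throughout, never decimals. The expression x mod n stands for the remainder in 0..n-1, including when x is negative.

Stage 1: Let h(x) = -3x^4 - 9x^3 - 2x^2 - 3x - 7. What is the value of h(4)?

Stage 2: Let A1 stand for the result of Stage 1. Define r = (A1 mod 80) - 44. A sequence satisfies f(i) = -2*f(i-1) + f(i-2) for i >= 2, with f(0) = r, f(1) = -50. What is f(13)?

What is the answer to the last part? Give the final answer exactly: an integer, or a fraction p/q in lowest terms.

-1686910

Stage 1: -3*(4)^4 - 9*(4)^3 - 2*(4)^2 - 3*(4)^1 - 7 = (-768) + (-576) + (-32) + (-12) + (-7) = -1395; answer -1395
Stage 2: A1 = -1395; r = 1; f(2) = -2*(-50) + 1*(1) = 101; iterating: f(2)=101, f(3)=-252, f(4)=605, f(5)=-1462, f(6)=3529, f(7)=-8520, f(8)=20569, f(9)=-49658, f(10)=119885, f(11)=-289428, f(12)=698741, f(13)=-1686910; answer -1686910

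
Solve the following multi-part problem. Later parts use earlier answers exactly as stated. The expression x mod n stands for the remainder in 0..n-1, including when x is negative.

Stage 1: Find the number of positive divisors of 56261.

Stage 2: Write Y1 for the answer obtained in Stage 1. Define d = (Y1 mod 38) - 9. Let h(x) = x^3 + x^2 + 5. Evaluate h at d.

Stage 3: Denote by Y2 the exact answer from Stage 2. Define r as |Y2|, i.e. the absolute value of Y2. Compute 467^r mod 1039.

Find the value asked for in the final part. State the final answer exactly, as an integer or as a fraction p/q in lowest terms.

Stage 1: 56261 = 127 * 443; number of divisors = (1+1) * (1+1) = 4; answer 4
Stage 2: Y1 = 4; d = -5; 1*(-5)^3 + 1*(-5)^2 + 5 = (-125) + (25) + (5) = -95; answer -95
Stage 3: Y2 = -95; r = 95; squarings mod 1039: 467^1=467, 467^2=938, 467^4=850, 467^8=395, 467^16=175, 467^32=494, 467^64=910; 467^95 = 467^1 * 467^2 * 467^4 * 467^8 * 467^16 * 467^64 = 442 (mod 1039); answer 442

442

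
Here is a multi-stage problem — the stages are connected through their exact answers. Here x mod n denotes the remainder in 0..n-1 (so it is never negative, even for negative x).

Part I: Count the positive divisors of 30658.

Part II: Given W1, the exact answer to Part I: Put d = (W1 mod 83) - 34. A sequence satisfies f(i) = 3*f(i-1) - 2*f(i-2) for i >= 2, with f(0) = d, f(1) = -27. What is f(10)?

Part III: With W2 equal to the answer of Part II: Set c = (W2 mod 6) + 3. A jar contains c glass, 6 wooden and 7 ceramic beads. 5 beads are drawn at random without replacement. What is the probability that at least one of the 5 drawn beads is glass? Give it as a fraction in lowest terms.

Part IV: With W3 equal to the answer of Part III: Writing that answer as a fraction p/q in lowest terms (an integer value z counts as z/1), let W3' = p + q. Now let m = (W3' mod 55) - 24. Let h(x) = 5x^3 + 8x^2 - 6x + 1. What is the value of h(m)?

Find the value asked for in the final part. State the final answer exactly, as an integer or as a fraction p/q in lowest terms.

Part I: 30658 = 2 * 15329; number of divisors = (1+1) * (1+1) = 4; answer 4
Part II: W1 = 4; d = -30; f(2) = 3*(-27) - 2*(-30) = -21; iterating: f(2)=-21, f(3)=-9, f(4)=15, f(5)=63, f(6)=159, f(7)=351, f(8)=735, f(9)=1503, f(10)=3039; answer 3039
Part III: W2 = 3039; c = 6; total draws C(19,5) = 11628; complement C(13,5) = 1287; favorable 11628 - 1287 = 10341; P = 1149/1292; answer 1149/1292
Part IV: W3 = 1149/1292; threaded value p + q = 2441; m = -3; 5*(-3)^3 + 8*(-3)^2 - 6*(-3)^1 + 1 = (-135) + (72) + (18) + (1) = -44; answer -44

-44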